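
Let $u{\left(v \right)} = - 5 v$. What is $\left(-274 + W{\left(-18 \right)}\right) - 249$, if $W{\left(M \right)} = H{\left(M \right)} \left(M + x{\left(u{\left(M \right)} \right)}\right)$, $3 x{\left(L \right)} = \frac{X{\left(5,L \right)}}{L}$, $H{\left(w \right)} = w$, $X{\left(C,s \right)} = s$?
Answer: $-205$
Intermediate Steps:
$x{\left(L \right)} = \frac{1}{3}$ ($x{\left(L \right)} = \frac{L \frac{1}{L}}{3} = \frac{1}{3} \cdot 1 = \frac{1}{3}$)
$W{\left(M \right)} = M \left(\frac{1}{3} + M\right)$ ($W{\left(M \right)} = M \left(M + \frac{1}{3}\right) = M \left(\frac{1}{3} + M\right)$)
$\left(-274 + W{\left(-18 \right)}\right) - 249 = \left(-274 - 18 \left(\frac{1}{3} - 18\right)\right) - 249 = \left(-274 - -318\right) - 249 = \left(-274 + 318\right) - 249 = 44 - 249 = -205$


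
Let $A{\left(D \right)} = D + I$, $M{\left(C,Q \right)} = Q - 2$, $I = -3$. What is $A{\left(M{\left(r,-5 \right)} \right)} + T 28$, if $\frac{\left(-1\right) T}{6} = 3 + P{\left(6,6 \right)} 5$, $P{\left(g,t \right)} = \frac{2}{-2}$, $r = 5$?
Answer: $326$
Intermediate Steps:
$P{\left(g,t \right)} = -1$ ($P{\left(g,t \right)} = 2 \left(- \frac{1}{2}\right) = -1$)
$M{\left(C,Q \right)} = -2 + Q$
$A{\left(D \right)} = -3 + D$ ($A{\left(D \right)} = D - 3 = -3 + D$)
$T = 12$ ($T = - 6 \left(3 - 5\right) = \left(-6\right) \left(-2\right) = 12$)
$A{\left(M{\left(r,-5 \right)} \right)} + T 28 = \left(-3 - 7\right) + 12 \cdot 28 = \left(-3 - 7\right) + 336 = -10 + 336 = 326$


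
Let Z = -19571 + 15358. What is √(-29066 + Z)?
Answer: I*√33279 ≈ 182.43*I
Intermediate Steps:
Z = -4213
√(-29066 + Z) = √(-29066 - 4213) = √(-33279) = I*√33279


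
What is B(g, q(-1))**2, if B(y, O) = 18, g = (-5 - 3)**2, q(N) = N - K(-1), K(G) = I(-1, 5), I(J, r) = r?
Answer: 324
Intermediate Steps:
K(G) = 5
q(N) = -5 + N (q(N) = N - 1*5 = N - 5 = -5 + N)
g = 64 (g = (-8)**2 = 64)
B(g, q(-1))**2 = 18**2 = 324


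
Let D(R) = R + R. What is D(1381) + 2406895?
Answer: 2409657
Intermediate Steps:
D(R) = 2*R
D(1381) + 2406895 = 2*1381 + 2406895 = 2762 + 2406895 = 2409657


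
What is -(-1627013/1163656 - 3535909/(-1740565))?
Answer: -1282659840959/2025418905640 ≈ -0.63328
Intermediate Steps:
-(-1627013/1163656 - 3535909/(-1740565)) = -(-1627013*1/1163656 - 3535909*(-1/1740565)) = -(-1627013/1163656 + 3535909/1740565) = -1*1282659840959/2025418905640 = -1282659840959/2025418905640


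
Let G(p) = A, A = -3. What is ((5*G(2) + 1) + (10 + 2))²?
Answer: 4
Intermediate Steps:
G(p) = -3
((5*G(2) + 1) + (10 + 2))² = ((5*(-3) + 1) + (10 + 2))² = ((-15 + 1) + 12)² = (-14 + 12)² = (-2)² = 4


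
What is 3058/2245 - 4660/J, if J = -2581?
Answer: 18354398/5794345 ≈ 3.1676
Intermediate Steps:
3058/2245 - 4660/J = 3058/2245 - 4660/(-2581) = 3058*(1/2245) - 4660*(-1/2581) = 3058/2245 + 4660/2581 = 18354398/5794345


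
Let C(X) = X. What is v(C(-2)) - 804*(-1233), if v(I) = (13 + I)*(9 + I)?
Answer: 991409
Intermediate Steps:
v(I) = (9 + I)*(13 + I)
v(C(-2)) - 804*(-1233) = (117 + (-2)² + 22*(-2)) - 804*(-1233) = (117 + 4 - 44) + 991332 = 77 + 991332 = 991409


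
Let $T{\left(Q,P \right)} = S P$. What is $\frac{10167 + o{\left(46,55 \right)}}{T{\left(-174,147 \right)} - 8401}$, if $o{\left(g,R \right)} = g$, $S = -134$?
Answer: $- \frac{10213}{28099} \approx -0.36346$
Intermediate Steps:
$T{\left(Q,P \right)} = - 134 P$
$\frac{10167 + o{\left(46,55 \right)}}{T{\left(-174,147 \right)} - 8401} = \frac{10167 + 46}{\left(-134\right) 147 - 8401} = \frac{10213}{-19698 - 8401} = \frac{10213}{-28099} = 10213 \left(- \frac{1}{28099}\right) = - \frac{10213}{28099}$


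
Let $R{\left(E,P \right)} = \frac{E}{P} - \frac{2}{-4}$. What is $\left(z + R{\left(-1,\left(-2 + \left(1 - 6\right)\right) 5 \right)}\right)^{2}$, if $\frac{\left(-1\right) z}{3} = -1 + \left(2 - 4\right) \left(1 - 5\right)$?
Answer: $\frac{2053489}{4900} \approx 419.08$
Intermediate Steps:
$R{\left(E,P \right)} = \frac{1}{2} + \frac{E}{P}$ ($R{\left(E,P \right)} = \frac{E}{P} - - \frac{1}{2} = \frac{E}{P} + \frac{1}{2} = \frac{1}{2} + \frac{E}{P}$)
$z = -21$ ($z = - 3 \left(-1 + \left(2 - 4\right) \left(1 - 5\right)\right) = - 3 \left(-1 + \left(2 - 4\right) \left(-4\right)\right) = - 3 \left(-1 - -8\right) = - 3 \left(-1 + 8\right) = \left(-3\right) 7 = -21$)
$\left(z + R{\left(-1,\left(-2 + \left(1 - 6\right)\right) 5 \right)}\right)^{2} = \left(-21 + \frac{-1 + \frac{\left(-2 + \left(1 - 6\right)\right) 5}{2}}{\left(-2 + \left(1 - 6\right)\right) 5}\right)^{2} = \left(-21 + \frac{-1 + \frac{\left(-2 - 5\right) 5}{2}}{\left(-2 - 5\right) 5}\right)^{2} = \left(-21 + \frac{-1 + \frac{\left(-7\right) 5}{2}}{\left(-7\right) 5}\right)^{2} = \left(-21 + \frac{-1 + \frac{1}{2} \left(-35\right)}{-35}\right)^{2} = \left(-21 - \frac{-1 - \frac{35}{2}}{35}\right)^{2} = \left(-21 - - \frac{37}{70}\right)^{2} = \left(-21 + \frac{37}{70}\right)^{2} = \left(- \frac{1433}{70}\right)^{2} = \frac{2053489}{4900}$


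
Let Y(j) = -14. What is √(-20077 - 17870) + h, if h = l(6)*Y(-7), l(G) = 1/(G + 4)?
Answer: -7/5 + I*√37947 ≈ -1.4 + 194.8*I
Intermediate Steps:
l(G) = 1/(4 + G)
h = -7/5 (h = -14/(4 + 6) = -14/10 = (⅒)*(-14) = -7/5 ≈ -1.4000)
√(-20077 - 17870) + h = √(-20077 - 17870) - 7/5 = √(-37947) - 7/5 = I*√37947 - 7/5 = -7/5 + I*√37947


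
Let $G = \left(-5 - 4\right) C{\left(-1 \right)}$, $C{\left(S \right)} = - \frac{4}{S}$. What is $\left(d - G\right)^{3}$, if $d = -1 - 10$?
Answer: $15625$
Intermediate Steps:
$G = -36$ ($G = \left(-5 - 4\right) \left(- \frac{4}{-1}\right) = - 9 \left(\left(-4\right) \left(-1\right)\right) = \left(-9\right) 4 = -36$)
$d = -11$ ($d = -1 - 10 = -11$)
$\left(d - G\right)^{3} = \left(-11 - -36\right)^{3} = \left(-11 + 36\right)^{3} = 25^{3} = 15625$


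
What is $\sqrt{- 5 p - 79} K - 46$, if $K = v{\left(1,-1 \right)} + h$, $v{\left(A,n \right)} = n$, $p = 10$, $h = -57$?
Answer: $-46 - 58 i \sqrt{129} \approx -46.0 - 658.75 i$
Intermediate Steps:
$K = -58$ ($K = -1 - 57 = -58$)
$\sqrt{- 5 p - 79} K - 46 = \sqrt{\left(-5\right) 10 - 79} \left(-58\right) - 46 = \sqrt{-50 - 79} \left(-58\right) - 46 = \sqrt{-129} \left(-58\right) - 46 = i \sqrt{129} \left(-58\right) - 46 = - 58 i \sqrt{129} - 46 = -46 - 58 i \sqrt{129}$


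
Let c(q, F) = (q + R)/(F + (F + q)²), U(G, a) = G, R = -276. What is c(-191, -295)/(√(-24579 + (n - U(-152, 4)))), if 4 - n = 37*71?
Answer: 467*I*√1082/1276224410 ≈ 1.2037e-5*I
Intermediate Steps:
c(q, F) = (-276 + q)/(F + (F + q)²) (c(q, F) = (q - 276)/(F + (F + q)²) = (-276 + q)/(F + (F + q)²))
n = -2623 (n = 4 - 37*71 = 4 - 1*2627 = 4 - 2627 = -2623)
c(-191, -295)/(√(-24579 + (n - U(-152, 4)))) = ((-276 - 191)/(-295 + (-295 - 191)²))/(√(-24579 + (-2623 - 1*(-152)))) = (-467/(-295 + (-486)²))/(√(-24579 + (-2623 + 152))) = (-467/(-295 + 236196))/(√(-24579 - 2471)) = (-467/235901)/(√(-27050)) = ((1/235901)*(-467))/((5*I*√1082)) = -(-467)*I*√1082/1276224410 = 467*I*√1082/1276224410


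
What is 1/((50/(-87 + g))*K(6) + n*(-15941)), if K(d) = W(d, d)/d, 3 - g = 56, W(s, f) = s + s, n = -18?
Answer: 7/2008561 ≈ 3.4851e-6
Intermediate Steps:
W(s, f) = 2*s
g = -53 (g = 3 - 1*56 = 3 - 56 = -53)
K(d) = 2 (K(d) = (2*d)/d = 2)
1/((50/(-87 + g))*K(6) + n*(-15941)) = 1/((50/(-87 - 53))*2 - 18*(-15941)) = 1/((50/(-140))*2 + 286938) = 1/(-1/140*50*2 + 286938) = 1/(-5/14*2 + 286938) = 1/(-5/7 + 286938) = 1/(2008561/7) = 7/2008561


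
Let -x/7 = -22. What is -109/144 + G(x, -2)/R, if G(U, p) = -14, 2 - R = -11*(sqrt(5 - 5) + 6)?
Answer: -2357/2448 ≈ -0.96283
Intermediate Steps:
x = 154 (x = -7*(-22) = 154)
R = 68 (R = 2 - (-11)*(sqrt(5 - 5) + 6) = 2 - (-11)*(sqrt(0) + 6) = 2 - (-11)*(0 + 6) = 2 - (-11)*6 = 2 - 1*(-66) = 2 + 66 = 68)
-109/144 + G(x, -2)/R = -109/144 - 14/68 = -109*1/144 - 14*1/68 = -109/144 - 7/34 = -2357/2448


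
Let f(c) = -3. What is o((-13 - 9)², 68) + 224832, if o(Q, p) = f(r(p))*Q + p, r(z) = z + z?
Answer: 223448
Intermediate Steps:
r(z) = 2*z
o(Q, p) = p - 3*Q (o(Q, p) = -3*Q + p = p - 3*Q)
o((-13 - 9)², 68) + 224832 = (68 - 3*(-13 - 9)²) + 224832 = (68 - 3*(-22)²) + 224832 = (68 - 3*484) + 224832 = (68 - 1452) + 224832 = -1384 + 224832 = 223448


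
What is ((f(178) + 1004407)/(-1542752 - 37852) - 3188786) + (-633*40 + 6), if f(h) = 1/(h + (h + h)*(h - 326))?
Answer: -88920789681858523/27665838680 ≈ -3.2141e+6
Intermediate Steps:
f(h) = 1/(h + 2*h*(-326 + h)) (f(h) = 1/(h + (2*h)*(-326 + h)) = 1/(h + 2*h*(-326 + h)))
((f(178) + 1004407)/(-1542752 - 37852) - 3188786) + (-633*40 + 6) = ((1/(178*(-651 + 2*178)) + 1004407)/(-1542752 - 37852) - 3188786) + (-633*40 + 6) = ((1/(178*(-651 + 356)) + 1004407)/(-1580604) - 3188786) + (-25320 + 6) = (((1/178)/(-295) + 1004407)*(-1/1580604) - 3188786) - 25314 = (((1/178)*(-1/295) + 1004407)*(-1/1580604) - 3188786) - 25314 = ((-1/52510 + 1004407)*(-1/1580604) - 3188786) - 25314 = ((52741411569/52510)*(-1/1580604) - 3188786) - 25314 = (-17580470523/27665838680 - 3188786) - 25314 = -88220456641513003/27665838680 - 25314 = -88920789681858523/27665838680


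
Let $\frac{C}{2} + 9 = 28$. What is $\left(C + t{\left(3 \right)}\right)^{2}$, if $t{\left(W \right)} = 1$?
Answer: $1521$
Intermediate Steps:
$C = 38$ ($C = -18 + 2 \cdot 28 = -18 + 56 = 38$)
$\left(C + t{\left(3 \right)}\right)^{2} = \left(38 + 1\right)^{2} = 39^{2} = 1521$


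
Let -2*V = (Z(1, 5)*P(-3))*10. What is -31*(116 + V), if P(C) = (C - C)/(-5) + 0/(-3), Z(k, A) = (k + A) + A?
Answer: -3596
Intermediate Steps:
Z(k, A) = k + 2*A (Z(k, A) = (A + k) + A = k + 2*A)
P(C) = 0 (P(C) = 0*(-1/5) + 0*(-1/3) = 0 + 0 = 0)
V = 0 (V = -(1 + 2*5)*0*10/2 = -(1 + 10)*0*10/2 = -11*0*10/2 = -0*10 = -1/2*0 = 0)
-31*(116 + V) = -31*(116 + 0) = -31*116 = -3596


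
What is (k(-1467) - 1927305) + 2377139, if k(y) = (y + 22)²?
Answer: 2537859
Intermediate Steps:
k(y) = (22 + y)²
(k(-1467) - 1927305) + 2377139 = ((22 - 1467)² - 1927305) + 2377139 = ((-1445)² - 1927305) + 2377139 = (2088025 - 1927305) + 2377139 = 160720 + 2377139 = 2537859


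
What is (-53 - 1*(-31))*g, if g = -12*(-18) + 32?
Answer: -5456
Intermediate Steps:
g = 248 (g = 216 + 32 = 248)
(-53 - 1*(-31))*g = (-53 - 1*(-31))*248 = (-53 + 31)*248 = -22*248 = -5456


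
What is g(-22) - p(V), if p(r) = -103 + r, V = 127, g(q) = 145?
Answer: 121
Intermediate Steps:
g(-22) - p(V) = 145 - (-103 + 127) = 145 - 1*24 = 145 - 24 = 121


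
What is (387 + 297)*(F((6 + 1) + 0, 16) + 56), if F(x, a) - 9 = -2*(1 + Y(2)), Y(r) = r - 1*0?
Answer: 40356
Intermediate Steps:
Y(r) = r (Y(r) = r + 0 = r)
F(x, a) = 3 (F(x, a) = 9 - 2*(1 + 2) = 9 - 2*3 = 9 - 6 = 3)
(387 + 297)*(F((6 + 1) + 0, 16) + 56) = (387 + 297)*(3 + 56) = 684*59 = 40356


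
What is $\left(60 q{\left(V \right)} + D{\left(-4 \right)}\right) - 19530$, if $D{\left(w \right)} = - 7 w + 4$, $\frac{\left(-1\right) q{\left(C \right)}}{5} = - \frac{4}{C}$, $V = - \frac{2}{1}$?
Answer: $-20098$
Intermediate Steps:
$V = -2$ ($V = \left(-2\right) 1 = -2$)
$q{\left(C \right)} = \frac{20}{C}$ ($q{\left(C \right)} = - 5 \left(- \frac{4}{C}\right) = \frac{20}{C}$)
$D{\left(w \right)} = 4 - 7 w$
$\left(60 q{\left(V \right)} + D{\left(-4 \right)}\right) - 19530 = \left(60 \frac{20}{-2} + \left(4 - -28\right)\right) - 19530 = \left(60 \cdot 20 \left(- \frac{1}{2}\right) + \left(4 + 28\right)\right) - 19530 = \left(60 \left(-10\right) + 32\right) - 19530 = \left(-600 + 32\right) - 19530 = -568 - 19530 = -20098$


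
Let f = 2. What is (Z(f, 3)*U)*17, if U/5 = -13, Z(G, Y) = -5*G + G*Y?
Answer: 4420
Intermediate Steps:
U = -65 (U = 5*(-13) = -65)
(Z(f, 3)*U)*17 = ((2*(-5 + 3))*(-65))*17 = ((2*(-2))*(-65))*17 = -4*(-65)*17 = 260*17 = 4420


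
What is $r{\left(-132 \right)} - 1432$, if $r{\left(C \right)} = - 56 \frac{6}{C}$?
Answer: $- \frac{15724}{11} \approx -1429.5$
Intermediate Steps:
$r{\left(C \right)} = - \frac{336}{C}$
$r{\left(-132 \right)} - 1432 = - \frac{336}{-132} - 1432 = \left(-336\right) \left(- \frac{1}{132}\right) - 1432 = \frac{28}{11} - 1432 = - \frac{15724}{11}$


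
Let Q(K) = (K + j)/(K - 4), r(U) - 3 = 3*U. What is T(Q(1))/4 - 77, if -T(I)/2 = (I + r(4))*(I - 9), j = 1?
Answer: -139/18 ≈ -7.7222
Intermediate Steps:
r(U) = 3 + 3*U
Q(K) = (1 + K)/(-4 + K) (Q(K) = (K + 1)/(K - 4) = (1 + K)/(-4 + K))
T(I) = -2*(-9 + I)*(15 + I) (T(I) = -2*(I + (3 + 3*4))*(I - 9) = -2*(I + (3 + 12))*(-9 + I) = -2*(I + 15)*(-9 + I) = -2*(15 + I)*(-9 + I) = -2*(-9 + I)*(15 + I))
T(Q(1))/4 - 77 = (270 - 12*(1 + 1)/(-4 + 1) - 2*(1 + 1)²/(-4 + 1)²)/4 - 77 = (270 - 12*2/(-3) - 2*(2/(-3))²)/4 - 77 = (270 - (-4)*2 - 2*(-⅓*2)²)/4 - 77 = (270 - 12*(-⅔) - 2*(-⅔)²)/4 - 77 = (270 + 8 - 2*4/9)/4 - 77 = (270 + 8 - 8/9)/4 - 77 = (¼)*(2494/9) - 77 = 1247/18 - 77 = -139/18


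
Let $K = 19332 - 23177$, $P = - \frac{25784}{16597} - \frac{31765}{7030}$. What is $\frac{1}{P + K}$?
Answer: $- \frac{23335382}{89866236835} \approx -0.00025967$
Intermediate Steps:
$P = - \frac{141693045}{23335382}$ ($P = \left(-25784\right) \frac{1}{16597} - \frac{6353}{1406} = - \frac{25784}{16597} - \frac{6353}{1406} = - \frac{141693045}{23335382} \approx -6.072$)
$K = -3845$
$\frac{1}{P + K} = \frac{1}{- \frac{141693045}{23335382} - 3845} = \frac{1}{- \frac{89866236835}{23335382}} = - \frac{23335382}{89866236835}$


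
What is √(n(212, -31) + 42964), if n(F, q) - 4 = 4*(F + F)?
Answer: 2*√11166 ≈ 211.34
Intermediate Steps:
n(F, q) = 4 + 8*F (n(F, q) = 4 + 4*(F + F) = 4 + 4*(2*F) = 4 + 8*F)
√(n(212, -31) + 42964) = √((4 + 8*212) + 42964) = √((4 + 1696) + 42964) = √(1700 + 42964) = √44664 = 2*√11166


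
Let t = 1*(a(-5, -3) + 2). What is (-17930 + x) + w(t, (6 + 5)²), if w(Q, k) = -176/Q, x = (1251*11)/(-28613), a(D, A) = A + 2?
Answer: -518080739/28613 ≈ -18106.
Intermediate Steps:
a(D, A) = 2 + A
t = 1 (t = 1*((2 - 3) + 2) = 1*(-1 + 2) = 1*1 = 1)
x = -13761/28613 (x = 13761*(-1/28613) = -13761/28613 ≈ -0.48094)
(-17930 + x) + w(t, (6 + 5)²) = (-17930 - 13761/28613) - 176/1 = -513044851/28613 - 176*1 = -513044851/28613 - 176 = -518080739/28613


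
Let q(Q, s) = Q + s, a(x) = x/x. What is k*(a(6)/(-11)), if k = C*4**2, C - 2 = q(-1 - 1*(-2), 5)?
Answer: -128/11 ≈ -11.636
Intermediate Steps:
a(x) = 1
C = 8 (C = 2 + ((-1 - 1*(-2)) + 5) = 2 + ((-1 + 2) + 5) = 2 + (1 + 5) = 2 + 6 = 8)
k = 128 (k = 8*4**2 = 8*16 = 128)
k*(a(6)/(-11)) = 128*(1/(-11)) = 128*(1*(-1/11)) = 128*(-1/11) = -128/11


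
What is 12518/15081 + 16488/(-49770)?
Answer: 1890734/3790815 ≈ 0.49877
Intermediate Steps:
12518/15081 + 16488/(-49770) = 12518*(1/15081) + 16488*(-1/49770) = 1138/1371 - 916/2765 = 1890734/3790815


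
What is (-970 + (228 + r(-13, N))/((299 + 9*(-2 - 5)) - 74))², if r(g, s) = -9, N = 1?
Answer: 2736022249/2916 ≈ 9.3828e+5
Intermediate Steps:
(-970 + (228 + r(-13, N))/((299 + 9*(-2 - 5)) - 74))² = (-970 + (228 - 9)/((299 + 9*(-2 - 5)) - 74))² = (-970 + 219/((299 + 9*(-7)) - 74))² = (-970 + 219/((299 - 63) - 74))² = (-970 + 219/(236 - 74))² = (-970 + 219/162)² = (-970 + 219*(1/162))² = (-970 + 73/54)² = (-52307/54)² = 2736022249/2916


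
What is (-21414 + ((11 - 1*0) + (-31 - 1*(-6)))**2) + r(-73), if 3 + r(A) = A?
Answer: -21294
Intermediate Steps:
r(A) = -3 + A
(-21414 + ((11 - 1*0) + (-31 - 1*(-6)))**2) + r(-73) = (-21414 + ((11 - 1*0) + (-31 - 1*(-6)))**2) + (-3 - 73) = (-21414 + ((11 + 0) + (-31 + 6))**2) - 76 = (-21414 + (11 - 25)**2) - 76 = (-21414 + (-14)**2) - 76 = (-21414 + 196) - 76 = -21218 - 76 = -21294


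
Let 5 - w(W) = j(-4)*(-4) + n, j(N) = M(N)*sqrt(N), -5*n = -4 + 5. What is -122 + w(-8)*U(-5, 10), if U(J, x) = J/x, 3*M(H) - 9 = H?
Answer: -623/5 - 20*I/3 ≈ -124.6 - 6.6667*I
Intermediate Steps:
M(H) = 3 + H/3
n = -1/5 (n = -(-4 + 5)/5 = -1/5*1 = -1/5 ≈ -0.20000)
j(N) = sqrt(N)*(3 + N/3) (j(N) = (3 + N/3)*sqrt(N) = sqrt(N)*(3 + N/3))
w(W) = 26/5 + 40*I/3 (w(W) = 5 - ((sqrt(-4)*(9 - 4)/3)*(-4) - 1/5) = 5 - (((1/3)*(2*I)*5)*(-4) - 1/5) = 5 - ((10*I/3)*(-4) - 1/5) = 5 - (-40*I/3 - 1/5) = 5 - (-1/5 - 40*I/3) = 5 + (1/5 + 40*I/3) = 26/5 + 40*I/3)
-122 + w(-8)*U(-5, 10) = -122 + (26/5 + 40*I/3)*(-5/10) = -122 + (26/5 + 40*I/3)*(-5*1/10) = -122 + (26/5 + 40*I/3)*(-1/2) = -122 + (-13/5 - 20*I/3) = -623/5 - 20*I/3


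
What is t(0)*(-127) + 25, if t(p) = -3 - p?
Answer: 406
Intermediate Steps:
t(0)*(-127) + 25 = (-3 - 1*0)*(-127) + 25 = (-3 + 0)*(-127) + 25 = -3*(-127) + 25 = 381 + 25 = 406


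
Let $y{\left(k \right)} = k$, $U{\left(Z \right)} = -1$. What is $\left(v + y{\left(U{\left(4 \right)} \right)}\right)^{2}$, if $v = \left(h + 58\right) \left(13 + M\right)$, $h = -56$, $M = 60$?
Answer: $21025$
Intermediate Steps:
$v = 146$ ($v = \left(-56 + 58\right) \left(13 + 60\right) = 2 \cdot 73 = 146$)
$\left(v + y{\left(U{\left(4 \right)} \right)}\right)^{2} = \left(146 - 1\right)^{2} = 145^{2} = 21025$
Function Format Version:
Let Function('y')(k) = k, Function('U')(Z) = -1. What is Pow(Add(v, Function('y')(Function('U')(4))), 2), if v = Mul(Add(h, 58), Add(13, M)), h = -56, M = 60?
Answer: 21025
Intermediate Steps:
v = 146 (v = Mul(Add(-56, 58), Add(13, 60)) = Mul(2, 73) = 146)
Pow(Add(v, Function('y')(Function('U')(4))), 2) = Pow(Add(146, -1), 2) = Pow(145, 2) = 21025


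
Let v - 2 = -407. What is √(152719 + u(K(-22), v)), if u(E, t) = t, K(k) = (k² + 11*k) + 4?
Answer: √152314 ≈ 390.27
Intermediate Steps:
v = -405 (v = 2 - 407 = -405)
K(k) = 4 + k² + 11*k
√(152719 + u(K(-22), v)) = √(152719 - 405) = √152314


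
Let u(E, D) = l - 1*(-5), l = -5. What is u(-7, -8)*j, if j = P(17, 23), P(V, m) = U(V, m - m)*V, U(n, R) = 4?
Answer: 0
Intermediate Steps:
P(V, m) = 4*V
j = 68 (j = 4*17 = 68)
u(E, D) = 0 (u(E, D) = -5 - 1*(-5) = -5 + 5 = 0)
u(-7, -8)*j = 0*68 = 0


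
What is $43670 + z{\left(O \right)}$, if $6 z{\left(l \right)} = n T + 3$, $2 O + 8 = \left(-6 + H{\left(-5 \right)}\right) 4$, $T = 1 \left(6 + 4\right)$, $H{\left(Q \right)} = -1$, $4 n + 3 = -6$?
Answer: $\frac{174667}{4} \approx 43667.0$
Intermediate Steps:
$n = - \frac{9}{4}$ ($n = - \frac{3}{4} + \frac{1}{4} \left(-6\right) = - \frac{3}{4} - \frac{3}{2} = - \frac{9}{4} \approx -2.25$)
$T = 10$ ($T = 1 \cdot 10 = 10$)
$O = -18$ ($O = -4 + \frac{\left(-6 - 1\right) 4}{2} = -4 + \frac{\left(-7\right) 4}{2} = -4 + \frac{1}{2} \left(-28\right) = -4 - 14 = -18$)
$z{\left(l \right)} = - \frac{13}{4}$ ($z{\left(l \right)} = \frac{\left(- \frac{9}{4}\right) 10 + 3}{6} = \frac{- \frac{45}{2} + 3}{6} = \frac{1}{6} \left(- \frac{39}{2}\right) = - \frac{13}{4}$)
$43670 + z{\left(O \right)} = 43670 - \frac{13}{4} = \frac{174667}{4}$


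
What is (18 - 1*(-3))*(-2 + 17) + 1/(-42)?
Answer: 13229/42 ≈ 314.98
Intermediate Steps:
(18 - 1*(-3))*(-2 + 17) + 1/(-42) = (18 + 3)*15 - 1/42 = 21*15 - 1/42 = 315 - 1/42 = 13229/42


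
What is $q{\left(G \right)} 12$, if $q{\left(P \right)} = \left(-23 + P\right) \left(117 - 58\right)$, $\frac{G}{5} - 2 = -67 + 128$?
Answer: $206736$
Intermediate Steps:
$G = 315$ ($G = 10 + 5 \left(-67 + 128\right) = 10 + 5 \cdot 61 = 10 + 305 = 315$)
$q{\left(P \right)} = -1357 + 59 P$ ($q{\left(P \right)} = \left(-23 + P\right) 59 = -1357 + 59 P$)
$q{\left(G \right)} 12 = \left(-1357 + 59 \cdot 315\right) 12 = \left(-1357 + 18585\right) 12 = 17228 \cdot 12 = 206736$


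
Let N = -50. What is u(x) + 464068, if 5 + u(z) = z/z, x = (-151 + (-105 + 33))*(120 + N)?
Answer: 464064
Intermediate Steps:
x = -15610 (x = (-151 + (-105 + 33))*(120 - 50) = (-151 - 72)*70 = -223*70 = -15610)
u(z) = -4 (u(z) = -5 + z/z = -5 + 1 = -4)
u(x) + 464068 = -4 + 464068 = 464064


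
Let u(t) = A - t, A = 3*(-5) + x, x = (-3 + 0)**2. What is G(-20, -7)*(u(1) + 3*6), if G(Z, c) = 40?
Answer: 440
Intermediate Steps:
x = 9 (x = (-3)**2 = 9)
A = -6 (A = 3*(-5) + 9 = -15 + 9 = -6)
u(t) = -6 - t
G(-20, -7)*(u(1) + 3*6) = 40*((-6 - 1*1) + 3*6) = 40*((-6 - 1) + 18) = 40*(-7 + 18) = 40*11 = 440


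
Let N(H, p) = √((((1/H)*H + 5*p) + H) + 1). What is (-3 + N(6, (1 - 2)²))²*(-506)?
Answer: -11132 + 3036*√13 ≈ -185.55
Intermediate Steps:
N(H, p) = √(2 + H + 5*p) (N(H, p) = √(((H/H + 5*p) + H) + 1) = √(((1 + 5*p) + H) + 1) = √((1 + H + 5*p) + 1) = √(2 + H + 5*p))
(-3 + N(6, (1 - 2)²))²*(-506) = (-3 + √(2 + 6 + 5*(1 - 2)²))²*(-506) = (-3 + √(2 + 6 + 5*(-1)²))²*(-506) = (-3 + √(2 + 6 + 5*1))²*(-506) = (-3 + √(2 + 6 + 5))²*(-506) = (-3 + √13)²*(-506) = -506*(-3 + √13)²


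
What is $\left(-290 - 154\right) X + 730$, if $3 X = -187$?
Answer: $28406$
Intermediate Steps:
$X = - \frac{187}{3}$ ($X = \frac{1}{3} \left(-187\right) = - \frac{187}{3} \approx -62.333$)
$\left(-290 - 154\right) X + 730 = \left(-290 - 154\right) \left(- \frac{187}{3}\right) + 730 = \left(-444\right) \left(- \frac{187}{3}\right) + 730 = 27676 + 730 = 28406$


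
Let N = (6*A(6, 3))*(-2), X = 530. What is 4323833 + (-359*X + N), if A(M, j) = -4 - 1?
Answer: 4133623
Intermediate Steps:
A(M, j) = -5
N = 60 (N = (6*(-5))*(-2) = -30*(-2) = 60)
4323833 + (-359*X + N) = 4323833 + (-359*530 + 60) = 4323833 + (-190270 + 60) = 4323833 - 190210 = 4133623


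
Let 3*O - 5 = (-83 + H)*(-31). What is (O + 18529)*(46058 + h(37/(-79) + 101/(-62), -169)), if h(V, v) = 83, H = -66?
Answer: 2778195751/3 ≈ 9.2607e+8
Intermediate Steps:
O = 4624/3 (O = 5/3 + ((-83 - 66)*(-31))/3 = 5/3 + (-149*(-31))/3 = 5/3 + (⅓)*4619 = 5/3 + 4619/3 = 4624/3 ≈ 1541.3)
(O + 18529)*(46058 + h(37/(-79) + 101/(-62), -169)) = (4624/3 + 18529)*(46058 + 83) = (60211/3)*46141 = 2778195751/3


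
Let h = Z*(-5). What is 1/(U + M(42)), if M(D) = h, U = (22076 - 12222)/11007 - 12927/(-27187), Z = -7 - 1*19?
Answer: 9653139/1268139947 ≈ 0.0076120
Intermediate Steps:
Z = -26 (Z = -7 - 19 = -26)
U = 13231877/9653139 (U = 9854*(1/11007) - 12927*(-1/27187) = 9854/11007 + 417/877 = 13231877/9653139 ≈ 1.3707)
h = 130 (h = -26*(-5) = 130)
M(D) = 130
1/(U + M(42)) = 1/(13231877/9653139 + 130) = 1/(1268139947/9653139) = 9653139/1268139947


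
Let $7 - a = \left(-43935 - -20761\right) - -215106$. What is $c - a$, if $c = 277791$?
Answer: $469716$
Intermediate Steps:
$a = -191925$ ($a = 7 - \left(\left(-43935 - -20761\right) - -215106\right) = 7 - \left(\left(-43935 + 20761\right) + 215106\right) = 7 - \left(-23174 + 215106\right) = 7 - 191932 = -191925$)
$c - a = 277791 - -191925 = 277791 + 191925 = 469716$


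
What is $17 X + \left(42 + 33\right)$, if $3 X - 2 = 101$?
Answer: $\frac{1976}{3} \approx 658.67$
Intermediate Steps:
$X = \frac{103}{3}$ ($X = \frac{2}{3} + \frac{1}{3} \cdot 101 = \frac{2}{3} + \frac{101}{3} = \frac{103}{3} \approx 34.333$)
$17 X + \left(42 + 33\right) = 17 \cdot \frac{103}{3} + \left(42 + 33\right) = \frac{1751}{3} + 75 = \frac{1976}{3}$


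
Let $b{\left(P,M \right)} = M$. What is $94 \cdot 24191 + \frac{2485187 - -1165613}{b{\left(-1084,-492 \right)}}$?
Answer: $\frac{278783642}{123} \approx 2.2665 \cdot 10^{6}$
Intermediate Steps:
$94 \cdot 24191 + \frac{2485187 - -1165613}{b{\left(-1084,-492 \right)}} = 94 \cdot 24191 + \frac{2485187 - -1165613}{-492} = 2273954 + \left(2485187 + 1165613\right) \left(- \frac{1}{492}\right) = 2273954 + 3650800 \left(- \frac{1}{492}\right) = 2273954 - \frac{912700}{123} = \frac{278783642}{123}$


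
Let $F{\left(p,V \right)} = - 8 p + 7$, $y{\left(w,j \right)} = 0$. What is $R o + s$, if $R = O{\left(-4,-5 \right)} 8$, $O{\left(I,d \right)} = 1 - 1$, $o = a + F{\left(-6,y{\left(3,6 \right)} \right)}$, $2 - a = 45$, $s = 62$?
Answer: $62$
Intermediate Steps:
$F{\left(p,V \right)} = 7 - 8 p$
$a = -43$ ($a = 2 - 45 = -43$)
$o = 12$ ($o = -43 + \left(7 - -48\right) = -43 + \left(7 + 48\right) = -43 + 55 = 12$)
$O{\left(I,d \right)} = 0$
$R = 0$ ($R = 0 \cdot 8 = 0$)
$R o + s = 0 \cdot 12 + 62 = 0 + 62 = 62$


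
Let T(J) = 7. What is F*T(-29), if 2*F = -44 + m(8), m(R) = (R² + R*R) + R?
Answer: 322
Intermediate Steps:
m(R) = R + 2*R² (m(R) = (R² + R²) + R = 2*R² + R = R + 2*R²)
F = 46 (F = (-44 + 8*(1 + 2*8))/2 = (-44 + 8*(1 + 16))/2 = (-44 + 8*17)/2 = (-44 + 136)/2 = (½)*92 = 46)
F*T(-29) = 46*7 = 322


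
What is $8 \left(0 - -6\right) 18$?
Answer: $864$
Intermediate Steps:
$8 \left(0 - -6\right) 18 = 8 \left(0 + 6\right) 18 = 8 \cdot 6 \cdot 18 = 48 \cdot 18 = 864$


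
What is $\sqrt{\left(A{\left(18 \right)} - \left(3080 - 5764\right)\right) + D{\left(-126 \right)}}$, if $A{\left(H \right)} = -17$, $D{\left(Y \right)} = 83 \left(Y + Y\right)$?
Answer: $i \sqrt{18249} \approx 135.09 i$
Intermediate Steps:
$D{\left(Y \right)} = 166 Y$ ($D{\left(Y \right)} = 83 \cdot 2 Y = 166 Y$)
$\sqrt{\left(A{\left(18 \right)} - \left(3080 - 5764\right)\right) + D{\left(-126 \right)}} = \sqrt{\left(-17 - \left(3080 - 5764\right)\right) + 166 \left(-126\right)} = \sqrt{\left(-17 - -2684\right) - 20916} = \sqrt{\left(-17 + 2684\right) - 20916} = \sqrt{2667 - 20916} = \sqrt{-18249} = i \sqrt{18249}$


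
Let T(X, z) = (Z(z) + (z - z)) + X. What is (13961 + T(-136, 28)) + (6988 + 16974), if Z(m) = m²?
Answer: 38571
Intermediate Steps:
T(X, z) = X + z² (T(X, z) = (z² + (z - z)) + X = (z² + 0) + X = z² + X = X + z²)
(13961 + T(-136, 28)) + (6988 + 16974) = (13961 + (-136 + 28²)) + (6988 + 16974) = (13961 + (-136 + 784)) + 23962 = (13961 + 648) + 23962 = 14609 + 23962 = 38571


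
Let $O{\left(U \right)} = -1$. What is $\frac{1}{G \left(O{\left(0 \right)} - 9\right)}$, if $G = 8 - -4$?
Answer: $- \frac{1}{120} \approx -0.0083333$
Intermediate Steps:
$G = 12$ ($G = 8 + 4 = 12$)
$\frac{1}{G \left(O{\left(0 \right)} - 9\right)} = \frac{1}{12 \left(-1 - 9\right)} = \frac{1}{12 \left(-10\right)} = \frac{1}{-120} = - \frac{1}{120}$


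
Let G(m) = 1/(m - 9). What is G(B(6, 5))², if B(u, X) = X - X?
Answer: 1/81 ≈ 0.012346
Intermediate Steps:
B(u, X) = 0
G(m) = 1/(-9 + m)
G(B(6, 5))² = (1/(-9 + 0))² = (1/(-9))² = (-⅑)² = 1/81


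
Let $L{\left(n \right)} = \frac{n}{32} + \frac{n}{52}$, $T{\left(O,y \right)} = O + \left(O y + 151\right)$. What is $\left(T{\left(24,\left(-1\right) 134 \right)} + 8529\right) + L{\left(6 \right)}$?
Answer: $\frac{1141567}{208} \approx 5488.3$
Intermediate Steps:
$T{\left(O,y \right)} = 151 + O + O y$ ($T{\left(O,y \right)} = O + \left(151 + O y\right) = 151 + O + O y$)
$L{\left(n \right)} = \frac{21 n}{416}$ ($L{\left(n \right)} = n \frac{1}{32} + n \frac{1}{52} = \frac{n}{32} + \frac{n}{52} = \frac{21 n}{416}$)
$\left(T{\left(24,\left(-1\right) 134 \right)} + 8529\right) + L{\left(6 \right)} = \left(\left(151 + 24 + 24 \left(\left(-1\right) 134\right)\right) + 8529\right) + \frac{21}{416} \cdot 6 = \left(\left(151 + 24 + 24 \left(-134\right)\right) + 8529\right) + \frac{63}{208} = \left(\left(151 + 24 - 3216\right) + 8529\right) + \frac{63}{208} = \left(-3041 + 8529\right) + \frac{63}{208} = 5488 + \frac{63}{208} = \frac{1141567}{208}$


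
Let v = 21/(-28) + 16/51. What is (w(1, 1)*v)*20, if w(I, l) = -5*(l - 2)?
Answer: -2225/51 ≈ -43.627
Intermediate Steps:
w(I, l) = 10 - 5*l (w(I, l) = -5*(-2 + l) = 10 - 5*l)
v = -89/204 (v = 21*(-1/28) + 16*(1/51) = -¾ + 16/51 = -89/204 ≈ -0.43627)
(w(1, 1)*v)*20 = ((10 - 5*1)*(-89/204))*20 = ((10 - 5)*(-89/204))*20 = (5*(-89/204))*20 = -445/204*20 = -2225/51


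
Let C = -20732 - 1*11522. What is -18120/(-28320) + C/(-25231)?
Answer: 11421825/5954516 ≈ 1.9182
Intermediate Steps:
C = -32254 (C = -20732 - 11522 = -32254)
-18120/(-28320) + C/(-25231) = -18120/(-28320) - 32254/(-25231) = -18120*(-1/28320) - 32254*(-1/25231) = 151/236 + 32254/25231 = 11421825/5954516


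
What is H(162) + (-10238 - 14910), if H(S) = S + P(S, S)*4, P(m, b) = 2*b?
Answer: -23690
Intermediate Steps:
H(S) = 9*S (H(S) = S + (2*S)*4 = S + 8*S = 9*S)
H(162) + (-10238 - 14910) = 9*162 + (-10238 - 14910) = 1458 - 25148 = -23690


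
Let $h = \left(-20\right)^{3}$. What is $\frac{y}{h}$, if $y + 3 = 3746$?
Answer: $- \frac{3743}{8000} \approx -0.46788$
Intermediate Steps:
$y = 3743$ ($y = -3 + 3746 = 3743$)
$h = -8000$
$\frac{y}{h} = \frac{3743}{-8000} = 3743 \left(- \frac{1}{8000}\right) = - \frac{3743}{8000}$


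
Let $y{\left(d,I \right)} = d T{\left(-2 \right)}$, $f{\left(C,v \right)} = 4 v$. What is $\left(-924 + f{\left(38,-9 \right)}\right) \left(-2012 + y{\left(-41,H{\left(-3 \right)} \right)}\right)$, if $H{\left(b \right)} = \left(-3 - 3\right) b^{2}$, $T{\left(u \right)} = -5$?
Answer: $1734720$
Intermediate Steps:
$H{\left(b \right)} = - 6 b^{2}$
$y{\left(d,I \right)} = - 5 d$ ($y{\left(d,I \right)} = d \left(-5\right) = - 5 d$)
$\left(-924 + f{\left(38,-9 \right)}\right) \left(-2012 + y{\left(-41,H{\left(-3 \right)} \right)}\right) = \left(-924 + 4 \left(-9\right)\right) \left(-2012 - -205\right) = \left(-924 - 36\right) \left(-2012 + 205\right) = \left(-960\right) \left(-1807\right) = 1734720$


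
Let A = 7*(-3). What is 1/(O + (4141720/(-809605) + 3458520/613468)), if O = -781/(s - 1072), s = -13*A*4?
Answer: -496666760140/19135614583827 ≈ -0.025955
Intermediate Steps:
A = -21
s = 1092 (s = -13*(-21)*4 = 273*4 = 1092)
O = -781/20 (O = -781/(1092 - 1072) = -781/20 ≈ -39.050)
1/(O + (4141720/(-809605) + 3458520/613468)) = 1/(-781/20 + (4141720/(-809605) + 3458520/613468)) = 1/(-781/20 + (4141720*(-1/809605) + 3458520*(1/613468))) = 1/(-781/20 + (-828344/161921 + 864630/153367)) = 1/(-781/20 + 12961119982/24833338007) = 1/(-19135614583827/496666760140) = -496666760140/19135614583827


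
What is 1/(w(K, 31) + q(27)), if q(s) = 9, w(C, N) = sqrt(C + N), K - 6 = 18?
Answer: 9/26 - sqrt(55)/26 ≈ 0.060915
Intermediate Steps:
K = 24 (K = 6 + 18 = 24)
1/(w(K, 31) + q(27)) = 1/(sqrt(24 + 31) + 9) = 1/(sqrt(55) + 9) = 1/(9 + sqrt(55))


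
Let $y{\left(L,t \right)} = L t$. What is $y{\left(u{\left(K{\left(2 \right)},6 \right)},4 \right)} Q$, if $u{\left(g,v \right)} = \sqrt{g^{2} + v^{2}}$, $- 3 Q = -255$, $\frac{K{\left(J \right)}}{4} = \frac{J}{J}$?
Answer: $680 \sqrt{13} \approx 2451.8$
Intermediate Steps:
$K{\left(J \right)} = 4$ ($K{\left(J \right)} = 4 \frac{J}{J} = 4 \cdot 1 = 4$)
$Q = 85$ ($Q = \left(- \frac{1}{3}\right) \left(-255\right) = 85$)
$y{\left(u{\left(K{\left(2 \right)},6 \right)},4 \right)} Q = \sqrt{4^{2} + 6^{2}} \cdot 4 \cdot 85 = \sqrt{16 + 36} \cdot 4 \cdot 85 = \sqrt{52} \cdot 4 \cdot 85 = 2 \sqrt{13} \cdot 4 \cdot 85 = 8 \sqrt{13} \cdot 85 = 680 \sqrt{13}$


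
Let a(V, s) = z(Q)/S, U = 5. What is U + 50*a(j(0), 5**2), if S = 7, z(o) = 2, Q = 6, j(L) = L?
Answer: 135/7 ≈ 19.286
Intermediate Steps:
a(V, s) = 2/7
U + 50*a(j(0), 5**2) = 5 + 50*(2/7) = 5 + 100/7 = 135/7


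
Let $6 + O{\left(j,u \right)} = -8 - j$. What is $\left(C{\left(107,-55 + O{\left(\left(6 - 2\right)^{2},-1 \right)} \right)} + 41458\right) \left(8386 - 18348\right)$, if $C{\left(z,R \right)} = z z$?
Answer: $-527059534$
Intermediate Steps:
$O{\left(j,u \right)} = -14 - j$ ($O{\left(j,u \right)} = -6 - \left(8 + j\right) = -14 - j$)
$C{\left(z,R \right)} = z^{2}$
$\left(C{\left(107,-55 + O{\left(\left(6 - 2\right)^{2},-1 \right)} \right)} + 41458\right) \left(8386 - 18348\right) = \left(107^{2} + 41458\right) \left(8386 - 18348\right) = \left(11449 + 41458\right) \left(-9962\right) = 52907 \left(-9962\right) = -527059534$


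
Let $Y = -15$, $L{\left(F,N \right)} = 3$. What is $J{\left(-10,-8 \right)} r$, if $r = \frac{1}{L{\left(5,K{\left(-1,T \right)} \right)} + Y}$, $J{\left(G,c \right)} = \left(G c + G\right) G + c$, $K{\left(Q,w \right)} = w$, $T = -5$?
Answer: $59$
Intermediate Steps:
$J{\left(G,c \right)} = c + G \left(G + G c\right)$ ($J{\left(G,c \right)} = \left(G + G c\right) G + c = G \left(G + G c\right) + c = c + G \left(G + G c\right)$)
$r = - \frac{1}{12}$ ($r = \frac{1}{3 - 15} = \frac{1}{-12} = - \frac{1}{12} \approx -0.083333$)
$J{\left(-10,-8 \right)} r = \left(-8 + \left(-10\right)^{2} - 8 \left(-10\right)^{2}\right) \left(- \frac{1}{12}\right) = \left(-8 + 100 - 800\right) \left(- \frac{1}{12}\right) = \left(-708\right) \left(- \frac{1}{12}\right) = 59$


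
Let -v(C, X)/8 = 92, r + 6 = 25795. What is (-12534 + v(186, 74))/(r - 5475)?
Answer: -6635/10157 ≈ -0.65324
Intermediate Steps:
r = 25789 (r = -6 + 25795 = 25789)
v(C, X) = -736 (v(C, X) = -8*92 = -736)
(-12534 + v(186, 74))/(r - 5475) = (-12534 - 736)/(25789 - 5475) = -13270/20314 = -13270*1/20314 = -6635/10157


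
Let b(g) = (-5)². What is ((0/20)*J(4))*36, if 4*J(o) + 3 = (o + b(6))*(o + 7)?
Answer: 0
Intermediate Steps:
b(g) = 25
J(o) = -¾ + (7 + o)*(25 + o)/4 (J(o) = -¾ + ((o + 25)*(o + 7))/4 = -¾ + ((25 + o)*(7 + o))/4 = -¾ + ((7 + o)*(25 + o))/4 = -¾ + (7 + o)*(25 + o)/4)
((0/20)*J(4))*36 = ((0/20)*(43 + 8*4 + (¼)*4²))*36 = ((0*(1/20))*(43 + 32 + (¼)*16))*36 = (0*(43 + 32 + 4))*36 = (0*79)*36 = 0*36 = 0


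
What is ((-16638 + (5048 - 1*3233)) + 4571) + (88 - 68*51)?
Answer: -13632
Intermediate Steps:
((-16638 + (5048 - 1*3233)) + 4571) + (88 - 68*51) = ((-16638 + (5048 - 3233)) + 4571) + (88 - 3468) = ((-16638 + 1815) + 4571) - 3380 = (-14823 + 4571) - 3380 = -10252 - 3380 = -13632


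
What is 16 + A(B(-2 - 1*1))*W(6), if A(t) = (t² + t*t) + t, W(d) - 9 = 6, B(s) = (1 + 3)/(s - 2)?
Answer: 116/5 ≈ 23.200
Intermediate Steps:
B(s) = 4/(-2 + s)
W(d) = 15 (W(d) = 9 + 6 = 15)
A(t) = t + 2*t² (A(t) = (t² + t²) + t = 2*t² + t = t + 2*t²)
16 + A(B(-2 - 1*1))*W(6) = 16 + ((4/(-2 + (-2 - 1*1)))*(1 + 2*(4/(-2 + (-2 - 1*1)))))*15 = 16 + ((4/(-2 + (-2 - 1)))*(1 + 2*(4/(-2 + (-2 - 1)))))*15 = 16 + ((4/(-2 - 3))*(1 + 2*(4/(-2 - 3))))*15 = 16 + ((4/(-5))*(1 + 2*(4/(-5))))*15 = 16 + ((4*(-⅕))*(1 + 2*(4*(-⅕))))*15 = 16 - 4*(1 + 2*(-⅘))/5*15 = 16 - 4*(1 - 8/5)/5*15 = 16 - ⅘*(-⅗)*15 = 16 + (12/25)*15 = 16 + 36/5 = 116/5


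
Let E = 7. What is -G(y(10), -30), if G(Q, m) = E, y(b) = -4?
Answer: -7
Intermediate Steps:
G(Q, m) = 7
-G(y(10), -30) = -1*7 = -7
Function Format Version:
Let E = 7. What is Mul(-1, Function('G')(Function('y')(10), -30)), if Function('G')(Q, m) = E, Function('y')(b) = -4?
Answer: -7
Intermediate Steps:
Function('G')(Q, m) = 7
Mul(-1, Function('G')(Function('y')(10), -30)) = Mul(-1, 7) = -7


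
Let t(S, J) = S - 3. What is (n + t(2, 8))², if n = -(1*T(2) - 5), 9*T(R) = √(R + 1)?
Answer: (36 - √3)²/81 ≈ 14.497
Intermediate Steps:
T(R) = √(1 + R)/9 (T(R) = √(R + 1)/9 = √(1 + R)/9)
t(S, J) = -3 + S
n = 5 - √3/9 (n = -(1*(√(1 + 2)/9) - 5) = -(1*(√3/9) - 5) = -(√3/9 - 5) = -(-5 + √3/9) = 5 - √3/9 ≈ 4.8075)
(n + t(2, 8))² = ((5 - √3/9) + (-3 + 2))² = ((5 - √3/9) - 1)² = (4 - √3/9)²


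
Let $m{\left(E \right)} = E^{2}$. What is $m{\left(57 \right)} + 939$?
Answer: $4188$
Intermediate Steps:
$m{\left(57 \right)} + 939 = 57^{2} + 939 = 3249 + 939 = 4188$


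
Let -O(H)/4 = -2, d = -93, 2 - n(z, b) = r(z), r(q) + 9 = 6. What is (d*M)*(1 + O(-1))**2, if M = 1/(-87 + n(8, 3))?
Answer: 7533/82 ≈ 91.866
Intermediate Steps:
r(q) = -3 (r(q) = -9 + 6 = -3)
n(z, b) = 5 (n(z, b) = 2 - 1*(-3) = 2 + 3 = 5)
M = -1/82 (M = 1/(-87 + 5) = 1/(-82) = -1/82 ≈ -0.012195)
O(H) = 8 (O(H) = -4*(-2) = 8)
(d*M)*(1 + O(-1))**2 = (-93*(-1/82))*(1 + 8)**2 = (93/82)*9**2 = (93/82)*81 = 7533/82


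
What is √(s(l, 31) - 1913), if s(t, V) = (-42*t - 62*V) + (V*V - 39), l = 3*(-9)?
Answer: I*√1779 ≈ 42.178*I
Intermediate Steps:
l = -27
s(t, V) = -39 + V² - 62*V - 42*t (s(t, V) = (-62*V - 42*t) + (V² - 39) = (-62*V - 42*t) + (-39 + V²) = -39 + V² - 62*V - 42*t)
√(s(l, 31) - 1913) = √((-39 + 31² - 62*31 - 42*(-27)) - 1913) = √((-39 + 961 - 1922 + 1134) - 1913) = √(134 - 1913) = √(-1779) = I*√1779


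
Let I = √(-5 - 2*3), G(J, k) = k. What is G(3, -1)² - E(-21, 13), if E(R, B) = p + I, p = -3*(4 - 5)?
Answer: -2 - I*√11 ≈ -2.0 - 3.3166*I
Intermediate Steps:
p = 3 (p = -3*(-1) = 3)
I = I*√11 (I = √(-5 - 6) = √(-11) = I*√11 ≈ 3.3166*I)
E(R, B) = 3 + I*√11
G(3, -1)² - E(-21, 13) = (-1)² - (3 + I*√11) = 1 + (-3 - I*√11) = -2 - I*√11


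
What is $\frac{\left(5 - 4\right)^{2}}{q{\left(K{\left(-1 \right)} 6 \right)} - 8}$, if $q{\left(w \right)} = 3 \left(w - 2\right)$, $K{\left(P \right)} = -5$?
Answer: $- \frac{1}{104} \approx -0.0096154$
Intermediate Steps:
$q{\left(w \right)} = -6 + 3 w$ ($q{\left(w \right)} = 3 \left(-2 + w\right) = -6 + 3 w$)
$\frac{\left(5 - 4\right)^{2}}{q{\left(K{\left(-1 \right)} 6 \right)} - 8} = \frac{\left(5 - 4\right)^{2}}{\left(-6 + 3 \left(\left(-5\right) 6\right)\right) - 8} = \frac{1^{2}}{\left(-6 + 3 \left(-30\right)\right) + \left(-14 + 6\right)} = 1 \frac{1}{\left(-6 - 90\right) - 8} = 1 \frac{1}{-96 - 8} = 1 \frac{1}{-104} = 1 \left(- \frac{1}{104}\right) = - \frac{1}{104}$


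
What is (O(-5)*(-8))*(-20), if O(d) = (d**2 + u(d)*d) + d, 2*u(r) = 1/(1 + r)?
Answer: 3300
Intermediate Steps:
u(r) = 1/(2*(1 + r))
O(d) = d + d**2 + d/(2*(1 + d)) (O(d) = (d**2 + (1/(2*(1 + d)))*d) + d = (d**2 + d/(2*(1 + d))) + d = d + d**2 + d/(2*(1 + d)))
(O(-5)*(-8))*(-20) = (((1/2)*(-5)*(1 + 2*(1 - 5)**2)/(1 - 5))*(-8))*(-20) = (((1/2)*(-5)*(1 + 2*(-4)**2)/(-4))*(-8))*(-20) = (((1/2)*(-5)*(-1/4)*(1 + 2*16))*(-8))*(-20) = (((1/2)*(-5)*(-1/4)*(1 + 32))*(-8))*(-20) = (((1/2)*(-5)*(-1/4)*33)*(-8))*(-20) = ((165/8)*(-8))*(-20) = -165*(-20) = 3300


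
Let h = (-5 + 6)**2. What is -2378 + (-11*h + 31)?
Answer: -2358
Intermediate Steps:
h = 1 (h = 1**2 = 1)
-2378 + (-11*h + 31) = -2378 + (-11*1 + 31) = -2378 + (-11 + 31) = -2378 + 20 = -2358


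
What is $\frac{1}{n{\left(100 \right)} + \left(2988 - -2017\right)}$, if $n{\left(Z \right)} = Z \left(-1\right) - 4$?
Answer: $\frac{1}{4901} \approx 0.00020404$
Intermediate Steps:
$n{\left(Z \right)} = -4 - Z$ ($n{\left(Z \right)} = - Z - 4 = -4 - Z$)
$\frac{1}{n{\left(100 \right)} + \left(2988 - -2017\right)} = \frac{1}{\left(-4 - 100\right) + \left(2988 - -2017\right)} = \frac{1}{\left(-4 - 100\right) + \left(2988 + 2017\right)} = \frac{1}{-104 + 5005} = \frac{1}{4901}$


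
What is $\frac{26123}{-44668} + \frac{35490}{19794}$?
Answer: $\frac{178031443}{147359732} \approx 1.2081$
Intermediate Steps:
$\frac{26123}{-44668} + \frac{35490}{19794} = 26123 \left(- \frac{1}{44668}\right) + 35490 \cdot \frac{1}{19794} = - \frac{26123}{44668} + \frac{5915}{3299} = \frac{178031443}{147359732}$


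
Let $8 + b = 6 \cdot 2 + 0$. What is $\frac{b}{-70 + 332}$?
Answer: $\frac{2}{131} \approx 0.015267$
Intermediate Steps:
$b = 4$ ($b = -8 + \left(6 \cdot 2 + 0\right) = -8 + \left(12 + 0\right) = -8 + 12 = 4$)
$\frac{b}{-70 + 332} = \frac{4}{-70 + 332} = \frac{4}{262} = 4 \cdot \frac{1}{262} = \frac{2}{131}$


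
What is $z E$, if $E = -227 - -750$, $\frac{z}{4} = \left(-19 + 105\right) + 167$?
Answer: $529276$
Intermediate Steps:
$z = 1012$ ($z = 4 \left(\left(-19 + 105\right) + 167\right) = 4 \left(86 + 167\right) = 4 \cdot 253 = 1012$)
$E = 523$ ($E = -227 + 750 = 523$)
$z E = 1012 \cdot 523 = 529276$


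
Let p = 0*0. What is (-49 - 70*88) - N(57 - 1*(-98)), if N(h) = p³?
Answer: -6209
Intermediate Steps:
p = 0
N(h) = 0 (N(h) = 0³ = 0)
(-49 - 70*88) - N(57 - 1*(-98)) = (-49 - 70*88) - 1*0 = (-49 - 6160) + 0 = -6209 + 0 = -6209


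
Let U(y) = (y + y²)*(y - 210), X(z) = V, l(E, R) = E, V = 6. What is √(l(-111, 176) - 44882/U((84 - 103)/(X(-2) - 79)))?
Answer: √96945209145485402/13381814 ≈ 23.267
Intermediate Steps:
X(z) = 6
U(y) = (-210 + y)*(y + y²) (U(y) = (y + y²)*(-210 + y) = (-210 + y)*(y + y²))
√(l(-111, 176) - 44882/U((84 - 103)/(X(-2) - 79))) = √(-111 - 44882*(6 - 79)/((84 - 103)*(-210 + ((84 - 103)/(6 - 79))² - 209*(84 - 103)/(6 - 79)))) = √(-111 - 44882*73/(19*(-210 + (-19/(-73))² - (-3971)/(-73)))) = √(-111 - 44882*73/(19*(-210 + (-19*(-1/73))² - (-3971)*(-1)/73))) = √(-111 - 44882*73/(19*(-210 + (19/73)² - 209*19/73))) = √(-111 - 44882*73/(19*(-210 + 361/5329 - 3971/73))) = √(-111 - 44882/((19/73)*(-1408612/5329))) = √(-111 - 44882/(-26763628/389017)) = √(-111 - 44882*(-389017/26763628)) = √(-111 + 8729930497/13381814) = √(7244549143/13381814) = √96945209145485402/13381814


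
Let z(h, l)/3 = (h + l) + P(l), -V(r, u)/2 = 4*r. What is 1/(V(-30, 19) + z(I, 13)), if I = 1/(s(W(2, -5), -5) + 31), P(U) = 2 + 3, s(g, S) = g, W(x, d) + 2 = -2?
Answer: 9/2647 ≈ 0.0034001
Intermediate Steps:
W(x, d) = -4 (W(x, d) = -2 - 2 = -4)
P(U) = 5
V(r, u) = -8*r
I = 1/27 (I = 1/(-4 + 31) = 1/27 ≈ 0.037037)
z(h, l) = 15 + 3*h + 3*l (z(h, l) = 3*((h + l) + 5) = 3*(5 + h + l) = 15 + 3*h + 3*l)
1/(V(-30, 19) + z(I, 13)) = 1/(-8*(-30) + (15 + 3*(1/27) + 3*13)) = 1/(240 + (15 + ⅑ + 39)) = 1/(240 + 487/9) = 1/(2647/9) = 9/2647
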